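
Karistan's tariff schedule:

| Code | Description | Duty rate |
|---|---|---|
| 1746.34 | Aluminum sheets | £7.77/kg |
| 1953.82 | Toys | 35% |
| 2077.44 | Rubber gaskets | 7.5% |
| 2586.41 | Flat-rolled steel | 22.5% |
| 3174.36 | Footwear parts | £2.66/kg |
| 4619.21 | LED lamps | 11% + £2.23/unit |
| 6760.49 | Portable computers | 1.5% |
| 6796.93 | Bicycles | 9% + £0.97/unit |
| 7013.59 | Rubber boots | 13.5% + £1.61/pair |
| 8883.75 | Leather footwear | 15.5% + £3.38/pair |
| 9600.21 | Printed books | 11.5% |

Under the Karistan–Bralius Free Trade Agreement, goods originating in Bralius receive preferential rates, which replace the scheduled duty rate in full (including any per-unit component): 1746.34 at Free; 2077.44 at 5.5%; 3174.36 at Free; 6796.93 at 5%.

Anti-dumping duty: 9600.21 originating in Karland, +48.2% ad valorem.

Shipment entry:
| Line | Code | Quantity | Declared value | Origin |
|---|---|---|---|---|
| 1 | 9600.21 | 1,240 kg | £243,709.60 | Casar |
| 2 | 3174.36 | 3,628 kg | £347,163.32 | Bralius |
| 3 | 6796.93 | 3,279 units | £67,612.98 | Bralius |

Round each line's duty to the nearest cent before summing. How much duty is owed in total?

£31,407.25

Line 1 (9600.21, Casar, 1,240 kg, £243,709.60):
Base rate for 9600.21 is 11.5%.
The additional-duty order on 9600.21 targets Karland, not Casar; it does not apply.
Duty = £243,709.60 × 11.5% = £28,026.60.
Line 2 (3174.36, Bralius, 3,628 kg, £347,163.32):
Base rate for 3174.36 is £2.66/kg.
Origin Bralius qualifies under the Karistan–Bralius agreement and 3174.36 is covered: preferential rate Free applies instead.
Duty = £347,163.32 × 0% = £0.00.
Line 3 (6796.93, Bralius, 3,279 units, £67,612.98):
Base rate for 6796.93 is 9% + £0.97/unit.
Origin Bralius qualifies under the Karistan–Bralius agreement and 6796.93 is covered: preferential rate 5% applies instead.
Duty = £67,612.98 × 5% = £3,380.65.
Total = £28,026.60 + £0.00 + £3,380.65 = £31,407.25.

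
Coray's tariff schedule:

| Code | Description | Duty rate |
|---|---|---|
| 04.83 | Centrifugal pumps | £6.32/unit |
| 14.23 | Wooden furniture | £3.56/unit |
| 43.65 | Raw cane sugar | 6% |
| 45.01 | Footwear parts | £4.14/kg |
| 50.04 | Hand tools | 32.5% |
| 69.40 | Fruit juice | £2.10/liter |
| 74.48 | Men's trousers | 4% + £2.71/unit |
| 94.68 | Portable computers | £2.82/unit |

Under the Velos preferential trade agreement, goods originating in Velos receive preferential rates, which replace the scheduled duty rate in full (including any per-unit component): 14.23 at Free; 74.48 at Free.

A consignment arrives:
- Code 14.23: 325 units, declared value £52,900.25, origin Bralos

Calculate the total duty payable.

£1,157.00

Line 1 (14.23, Bralos, 325 units, £52,900.25):
Base rate for 14.23 is £3.56/unit.
14.23 has an FTA preferential rate, but origin Bralos is not Velos; base rate stands.
Duty = 325 × £3.56 = £1,157.00.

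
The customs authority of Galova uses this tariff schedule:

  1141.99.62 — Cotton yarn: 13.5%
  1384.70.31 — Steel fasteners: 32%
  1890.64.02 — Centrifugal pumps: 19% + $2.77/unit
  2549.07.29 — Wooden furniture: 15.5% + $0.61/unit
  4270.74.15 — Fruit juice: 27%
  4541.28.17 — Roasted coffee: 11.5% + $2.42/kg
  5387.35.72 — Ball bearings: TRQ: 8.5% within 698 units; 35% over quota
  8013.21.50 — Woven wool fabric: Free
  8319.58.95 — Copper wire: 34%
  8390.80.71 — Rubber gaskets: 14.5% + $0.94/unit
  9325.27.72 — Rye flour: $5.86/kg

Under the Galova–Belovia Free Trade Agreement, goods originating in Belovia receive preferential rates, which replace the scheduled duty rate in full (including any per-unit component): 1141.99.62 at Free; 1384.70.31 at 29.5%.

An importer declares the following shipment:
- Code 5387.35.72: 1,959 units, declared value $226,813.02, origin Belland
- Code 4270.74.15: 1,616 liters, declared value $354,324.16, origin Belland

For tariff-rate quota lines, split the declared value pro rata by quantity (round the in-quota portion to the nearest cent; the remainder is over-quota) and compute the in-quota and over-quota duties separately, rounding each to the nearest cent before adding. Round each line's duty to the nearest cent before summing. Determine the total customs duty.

Line 1 (5387.35.72, Belland, 1,959 units, $226,813.02):
Code 5387.35.72 is under a tariff-rate quota (threshold 698 units). In-quota: 698 units at 8.5%; over-quota: 1,261 units at 35%.
Pro-rata value split: in-quota = $226,813.02 × 698/1,959 = $80,814.44; over-quota = $226,813.02 − $80,814.44 = $145,998.58.
In-quota duty = $80,814.44 × 8.5% = $6,869.23. Over-quota duty = $145,998.58 × 35% = $51,099.50.
Line duty = $6,869.23 + $51,099.50 = $57,968.73.
Line 2 (4270.74.15, Belland, 1,616 liters, $354,324.16):
Base rate for 4270.74.15 is 27%.
Duty = $354,324.16 × 27% = $95,667.52.
Total = $57,968.73 + $95,667.52 = $153,636.25.

$153,636.25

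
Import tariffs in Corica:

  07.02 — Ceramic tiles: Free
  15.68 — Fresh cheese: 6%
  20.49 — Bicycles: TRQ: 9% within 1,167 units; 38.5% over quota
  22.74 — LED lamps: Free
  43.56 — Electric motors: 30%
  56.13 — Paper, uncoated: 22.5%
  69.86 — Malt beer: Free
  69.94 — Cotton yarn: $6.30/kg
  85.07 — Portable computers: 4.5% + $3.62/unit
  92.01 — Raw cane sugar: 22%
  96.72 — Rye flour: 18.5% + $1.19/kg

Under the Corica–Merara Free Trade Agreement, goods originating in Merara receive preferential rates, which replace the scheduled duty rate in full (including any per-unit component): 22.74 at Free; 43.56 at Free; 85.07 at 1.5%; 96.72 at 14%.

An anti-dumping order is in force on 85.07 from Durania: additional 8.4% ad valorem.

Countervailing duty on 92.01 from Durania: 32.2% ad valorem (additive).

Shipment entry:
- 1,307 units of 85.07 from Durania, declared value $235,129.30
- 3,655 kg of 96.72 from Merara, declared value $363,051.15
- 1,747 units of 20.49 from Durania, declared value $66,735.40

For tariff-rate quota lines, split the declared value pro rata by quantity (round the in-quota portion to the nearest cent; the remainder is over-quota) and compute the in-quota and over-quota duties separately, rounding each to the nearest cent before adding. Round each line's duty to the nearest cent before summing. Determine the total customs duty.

$98,432.39

Line 1 (85.07, Durania, 1,307 units, $235,129.30):
Base rate for 85.07 is 4.5% + $3.62/unit.
85.07 has an FTA preferential rate, but origin Durania is not Merara; base rate stands.
Additional duty on 85.07 from Durania: +8.4%. Applied ad valorem rate: 4.5% + 8.4% = 12.9%.
Duty = $235,129.30 × 12.9% + 1,307 × $3.62 = $35,063.02.
Line 2 (96.72, Merara, 3,655 kg, $363,051.15):
Base rate for 96.72 is 18.5% + $1.19/kg.
Origin Merara qualifies under the Corica–Merara agreement and 96.72 is covered: preferential rate 14% applies instead.
Duty = $363,051.15 × 14% = $50,827.16.
Line 3 (20.49, Durania, 1,747 units, $66,735.40):
Code 20.49 is under a tariff-rate quota (threshold 1,167 units). In-quota: 1,167 units at 9%; over-quota: 580 units at 38.5%.
Pro-rata value split: in-quota = $66,735.40 × 1,167/1,747 = $44,579.40; over-quota = $66,735.40 − $44,579.40 = $22,156.00.
In-quota duty = $44,579.40 × 9% = $4,012.15. Over-quota duty = $22,156.00 × 38.5% = $8,530.06.
Line duty = $4,012.15 + $8,530.06 = $12,542.21.
Total = $35,063.02 + $50,827.16 + $12,542.21 = $98,432.39.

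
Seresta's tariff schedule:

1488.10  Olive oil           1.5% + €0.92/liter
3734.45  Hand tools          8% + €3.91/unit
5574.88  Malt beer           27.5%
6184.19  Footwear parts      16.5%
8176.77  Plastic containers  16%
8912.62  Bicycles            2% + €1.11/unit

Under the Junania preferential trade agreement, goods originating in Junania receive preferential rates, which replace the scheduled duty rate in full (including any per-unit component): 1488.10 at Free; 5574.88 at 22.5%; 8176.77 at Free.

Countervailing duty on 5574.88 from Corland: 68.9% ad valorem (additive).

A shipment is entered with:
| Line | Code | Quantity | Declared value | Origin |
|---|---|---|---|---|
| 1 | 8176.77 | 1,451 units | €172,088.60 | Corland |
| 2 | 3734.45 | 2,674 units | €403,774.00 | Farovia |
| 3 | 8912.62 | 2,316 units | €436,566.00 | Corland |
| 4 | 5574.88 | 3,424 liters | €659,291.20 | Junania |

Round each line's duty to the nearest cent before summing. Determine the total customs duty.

Line 1 (8176.77, Corland, 1,451 units, €172,088.60):
Base rate for 8176.77 is 16%.
8176.77 has an FTA preferential rate, but origin Corland is not Junania; base rate stands.
Duty = €172,088.60 × 16% = €27,534.18.
Line 2 (3734.45, Farovia, 2,674 units, €403,774.00):
Base rate for 3734.45 is 8% + €3.91/unit.
Duty = €403,774.00 × 8% + 2,674 × €3.91 = €42,757.26.
Line 3 (8912.62, Corland, 2,316 units, €436,566.00):
Base rate for 8912.62 is 2% + €1.11/unit.
Duty = €436,566.00 × 2% + 2,316 × €1.11 = €11,302.08.
Line 4 (5574.88, Junania, 3,424 liters, €659,291.20):
Base rate for 5574.88 is 27.5%.
Origin Junania qualifies under the Seresta–Junania agreement and 5574.88 is covered: preferential rate 22.5% applies instead.
The additional-duty order on 5574.88 targets Corland, not Junania; it does not apply.
Duty = €659,291.20 × 22.5% = €148,340.52.
Total = €27,534.18 + €42,757.26 + €11,302.08 + €148,340.52 = €229,934.04.

€229,934.04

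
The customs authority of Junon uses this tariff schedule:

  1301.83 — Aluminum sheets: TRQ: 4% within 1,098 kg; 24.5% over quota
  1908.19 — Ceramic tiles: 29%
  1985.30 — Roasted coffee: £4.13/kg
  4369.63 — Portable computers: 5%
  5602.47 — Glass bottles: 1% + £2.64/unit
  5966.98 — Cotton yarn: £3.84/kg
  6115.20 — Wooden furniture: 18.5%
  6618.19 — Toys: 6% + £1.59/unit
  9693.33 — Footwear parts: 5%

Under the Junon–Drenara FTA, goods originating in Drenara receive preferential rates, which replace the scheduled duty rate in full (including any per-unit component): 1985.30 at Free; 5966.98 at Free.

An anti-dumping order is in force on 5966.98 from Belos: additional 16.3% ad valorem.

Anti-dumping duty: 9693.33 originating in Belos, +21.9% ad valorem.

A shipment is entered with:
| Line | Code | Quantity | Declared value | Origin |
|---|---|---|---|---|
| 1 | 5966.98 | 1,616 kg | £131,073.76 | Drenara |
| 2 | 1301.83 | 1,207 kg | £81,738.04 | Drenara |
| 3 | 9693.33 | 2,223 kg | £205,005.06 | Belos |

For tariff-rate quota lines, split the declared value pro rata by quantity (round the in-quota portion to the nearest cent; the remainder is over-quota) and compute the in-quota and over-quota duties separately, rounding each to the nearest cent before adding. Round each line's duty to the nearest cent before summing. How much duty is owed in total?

Line 1 (5966.98, Drenara, 1,616 kg, £131,073.76):
Base rate for 5966.98 is £3.84/kg.
Origin Drenara qualifies under the Junon–Drenara agreement and 5966.98 is covered: preferential rate Free applies instead.
The additional-duty order on 5966.98 targets Belos, not Drenara; it does not apply.
Duty = £131,073.76 × 0% = £0.00.
Line 2 (1301.83, Drenara, 1,207 kg, £81,738.04):
Code 1301.83 is under a tariff-rate quota (threshold 1,098 kg). In-quota: 1,098 kg at 4%; over-quota: 109 kg at 24.5%.
Pro-rata value split: in-quota = £81,738.04 × 1,098/1,207 = £74,356.56; over-quota = £81,738.04 − £74,356.56 = £7,381.48.
In-quota duty = £74,356.56 × 4% = £2,974.26. Over-quota duty = £7,381.48 × 24.5% = £1,808.46.
Line duty = £2,974.26 + £1,808.46 = £4,782.72.
Line 3 (9693.33, Belos, 2,223 kg, £205,005.06):
Base rate for 9693.33 is 5%.
Additional duty on 9693.33 from Belos: +21.9%. Applied ad valorem rate: 5% + 21.9% = 26.9%.
Duty = £205,005.06 × 26.9% = £55,146.36.
Total = £0.00 + £4,782.72 + £55,146.36 = £59,929.08.

£59,929.08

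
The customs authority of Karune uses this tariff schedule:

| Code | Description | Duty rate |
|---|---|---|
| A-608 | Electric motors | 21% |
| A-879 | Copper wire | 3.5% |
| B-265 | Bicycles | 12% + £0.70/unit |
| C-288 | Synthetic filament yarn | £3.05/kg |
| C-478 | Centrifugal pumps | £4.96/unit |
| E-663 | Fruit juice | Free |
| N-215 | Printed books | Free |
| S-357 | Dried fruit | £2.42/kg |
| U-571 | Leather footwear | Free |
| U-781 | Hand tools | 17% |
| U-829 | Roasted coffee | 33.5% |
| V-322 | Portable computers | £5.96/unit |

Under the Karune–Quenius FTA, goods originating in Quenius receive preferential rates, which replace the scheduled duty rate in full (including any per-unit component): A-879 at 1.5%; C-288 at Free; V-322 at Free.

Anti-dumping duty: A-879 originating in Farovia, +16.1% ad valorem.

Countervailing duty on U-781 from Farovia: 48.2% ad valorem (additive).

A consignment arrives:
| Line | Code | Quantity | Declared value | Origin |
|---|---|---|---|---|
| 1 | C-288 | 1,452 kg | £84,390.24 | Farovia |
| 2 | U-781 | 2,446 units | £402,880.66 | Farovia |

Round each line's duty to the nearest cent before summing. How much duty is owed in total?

£267,106.79

Line 1 (C-288, Farovia, 1,452 kg, £84,390.24):
Base rate for C-288 is £3.05/kg.
C-288 has an FTA preferential rate, but origin Farovia is not Quenius; base rate stands.
Duty = 1,452 × £3.05 = £4,428.60.
Line 2 (U-781, Farovia, 2,446 units, £402,880.66):
Base rate for U-781 is 17%.
Additional duty on U-781 from Farovia: +48.2%. Applied ad valorem rate: 17% + 48.2% = 65.2%.
Duty = £402,880.66 × 65.2% = £262,678.19.
Total = £4,428.60 + £262,678.19 = £267,106.79.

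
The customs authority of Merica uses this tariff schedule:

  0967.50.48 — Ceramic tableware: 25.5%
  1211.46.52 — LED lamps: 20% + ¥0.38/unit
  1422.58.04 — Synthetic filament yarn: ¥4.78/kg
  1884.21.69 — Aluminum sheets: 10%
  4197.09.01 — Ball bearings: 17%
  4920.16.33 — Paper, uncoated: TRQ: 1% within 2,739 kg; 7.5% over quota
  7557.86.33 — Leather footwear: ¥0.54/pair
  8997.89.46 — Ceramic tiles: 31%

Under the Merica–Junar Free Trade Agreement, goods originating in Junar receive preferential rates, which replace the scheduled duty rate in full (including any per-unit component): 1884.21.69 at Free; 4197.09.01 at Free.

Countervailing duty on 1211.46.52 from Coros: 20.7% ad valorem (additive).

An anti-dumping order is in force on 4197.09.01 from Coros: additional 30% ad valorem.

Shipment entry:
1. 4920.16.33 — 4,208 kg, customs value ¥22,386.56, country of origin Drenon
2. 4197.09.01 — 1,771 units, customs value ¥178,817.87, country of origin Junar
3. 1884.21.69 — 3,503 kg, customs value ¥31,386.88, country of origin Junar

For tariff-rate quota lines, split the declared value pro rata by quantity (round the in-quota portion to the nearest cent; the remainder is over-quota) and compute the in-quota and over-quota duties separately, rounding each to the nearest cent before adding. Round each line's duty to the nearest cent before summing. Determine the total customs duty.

Line 1 (4920.16.33, Drenon, 4,208 kg, ¥22,386.56):
Code 4920.16.33 is under a tariff-rate quota (threshold 2,739 kg). In-quota: 2,739 kg at 1%; over-quota: 1,469 kg at 7.5%.
Pro-rata value split: in-quota = ¥22,386.56 × 2,739/4,208 = ¥14,571.48; over-quota = ¥22,386.56 − ¥14,571.48 = ¥7,815.08.
In-quota duty = ¥14,571.48 × 1% = ¥145.71. Over-quota duty = ¥7,815.08 × 7.5% = ¥586.13.
Line duty = ¥145.71 + ¥586.13 = ¥731.84.
Line 2 (4197.09.01, Junar, 1,771 units, ¥178,817.87):
Base rate for 4197.09.01 is 17%.
Origin Junar qualifies under the Merica–Junar agreement and 4197.09.01 is covered: preferential rate Free applies instead.
The additional-duty order on 4197.09.01 targets Coros, not Junar; it does not apply.
Duty = ¥178,817.87 × 0% = ¥0.00.
Line 3 (1884.21.69, Junar, 3,503 kg, ¥31,386.88):
Base rate for 1884.21.69 is 10%.
Origin Junar qualifies under the Merica–Junar agreement and 1884.21.69 is covered: preferential rate Free applies instead.
Duty = ¥31,386.88 × 0% = ¥0.00.
Total = ¥731.84 + ¥0.00 + ¥0.00 = ¥731.84.

¥731.84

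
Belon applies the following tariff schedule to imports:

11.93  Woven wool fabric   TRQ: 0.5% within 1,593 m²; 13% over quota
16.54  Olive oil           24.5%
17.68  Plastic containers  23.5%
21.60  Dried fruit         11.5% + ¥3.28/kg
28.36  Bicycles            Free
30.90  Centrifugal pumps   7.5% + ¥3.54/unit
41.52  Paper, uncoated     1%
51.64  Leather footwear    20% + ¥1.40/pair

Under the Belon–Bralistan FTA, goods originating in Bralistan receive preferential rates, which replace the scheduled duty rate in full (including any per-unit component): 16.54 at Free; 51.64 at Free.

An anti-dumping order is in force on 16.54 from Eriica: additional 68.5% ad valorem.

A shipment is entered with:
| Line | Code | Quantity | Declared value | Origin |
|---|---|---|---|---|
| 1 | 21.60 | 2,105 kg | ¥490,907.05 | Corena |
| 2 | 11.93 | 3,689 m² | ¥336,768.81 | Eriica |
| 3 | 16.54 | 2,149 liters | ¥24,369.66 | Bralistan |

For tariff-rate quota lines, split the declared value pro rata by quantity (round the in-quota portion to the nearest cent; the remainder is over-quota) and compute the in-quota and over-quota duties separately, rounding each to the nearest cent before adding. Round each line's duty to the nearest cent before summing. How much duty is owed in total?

Line 1 (21.60, Corena, 2,105 kg, ¥490,907.05):
Base rate for 21.60 is 11.5% + ¥3.28/kg.
Duty = ¥490,907.05 × 11.5% + 2,105 × ¥3.28 = ¥63,358.71.
Line 2 (11.93, Eriica, 3,689 m², ¥336,768.81):
Code 11.93 is under a tariff-rate quota (threshold 1,593 m²). In-quota: 1,593 m² at 0.5%; over-quota: 2,096 m² at 13%.
Pro-rata value split: in-quota = ¥336,768.81 × 1,593/3,689 = ¥145,424.97; over-quota = ¥336,768.81 − ¥145,424.97 = ¥191,343.84.
In-quota duty = ¥145,424.97 × 0.5% = ¥727.12. Over-quota duty = ¥191,343.84 × 13% = ¥24,874.70.
Line duty = ¥727.12 + ¥24,874.70 = ¥25,601.82.
Line 3 (16.54, Bralistan, 2,149 liters, ¥24,369.66):
Base rate for 16.54 is 24.5%.
Origin Bralistan qualifies under the Belon–Bralistan agreement and 16.54 is covered: preferential rate Free applies instead.
The additional-duty order on 16.54 targets Eriica, not Bralistan; it does not apply.
Duty = ¥24,369.66 × 0% = ¥0.00.
Total = ¥63,358.71 + ¥25,601.82 + ¥0.00 = ¥88,960.53.

¥88,960.53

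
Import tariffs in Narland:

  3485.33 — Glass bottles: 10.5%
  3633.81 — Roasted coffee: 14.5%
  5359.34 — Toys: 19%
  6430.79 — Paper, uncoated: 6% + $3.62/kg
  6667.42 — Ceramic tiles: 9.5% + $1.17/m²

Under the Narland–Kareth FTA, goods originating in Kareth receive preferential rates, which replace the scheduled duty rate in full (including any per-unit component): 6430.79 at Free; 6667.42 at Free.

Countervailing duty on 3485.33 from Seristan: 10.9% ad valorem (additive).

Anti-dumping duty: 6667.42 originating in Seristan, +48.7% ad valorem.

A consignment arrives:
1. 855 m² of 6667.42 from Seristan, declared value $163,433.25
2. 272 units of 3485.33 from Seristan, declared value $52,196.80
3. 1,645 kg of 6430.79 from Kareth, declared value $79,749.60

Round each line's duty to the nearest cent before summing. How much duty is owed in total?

Line 1 (6667.42, Seristan, 855 m², $163,433.25):
Base rate for 6667.42 is 9.5% + $1.17/m².
6667.42 has an FTA preferential rate, but origin Seristan is not Kareth; base rate stands.
Additional duty on 6667.42 from Seristan: +48.7%. Applied ad valorem rate: 9.5% + 48.7% = 58.2%.
Duty = $163,433.25 × 58.2% + 855 × $1.17 = $96,118.50.
Line 2 (3485.33, Seristan, 272 units, $52,196.80):
Base rate for 3485.33 is 10.5%.
Additional duty on 3485.33 from Seristan: +10.9%. Applied ad valorem rate: 10.5% + 10.9% = 21.4%.
Duty = $52,196.80 × 21.4% = $11,170.12.
Line 3 (6430.79, Kareth, 1,645 kg, $79,749.60):
Base rate for 6430.79 is 6% + $3.62/kg.
Origin Kareth qualifies under the Narland–Kareth agreement and 6430.79 is covered: preferential rate Free applies instead.
Duty = $79,749.60 × 0% = $0.00.
Total = $96,118.50 + $11,170.12 + $0.00 = $107,288.62.

$107,288.62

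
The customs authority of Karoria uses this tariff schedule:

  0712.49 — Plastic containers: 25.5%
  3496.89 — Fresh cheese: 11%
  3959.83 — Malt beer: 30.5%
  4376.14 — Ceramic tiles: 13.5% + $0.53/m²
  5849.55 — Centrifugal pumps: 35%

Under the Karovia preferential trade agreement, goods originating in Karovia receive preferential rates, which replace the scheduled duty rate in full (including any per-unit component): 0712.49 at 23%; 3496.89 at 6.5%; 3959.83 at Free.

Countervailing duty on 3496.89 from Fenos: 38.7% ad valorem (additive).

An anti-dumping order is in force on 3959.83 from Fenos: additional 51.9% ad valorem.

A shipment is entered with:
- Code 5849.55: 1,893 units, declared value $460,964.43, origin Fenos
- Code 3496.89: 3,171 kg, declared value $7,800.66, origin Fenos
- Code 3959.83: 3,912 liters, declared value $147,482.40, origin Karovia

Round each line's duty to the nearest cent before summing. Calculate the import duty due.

$165,214.48

Line 1 (5849.55, Fenos, 1,893 units, $460,964.43):
Base rate for 5849.55 is 35%.
Duty = $460,964.43 × 35% = $161,337.55.
Line 2 (3496.89, Fenos, 3,171 kg, $7,800.66):
Base rate for 3496.89 is 11%.
3496.89 has an FTA preferential rate, but origin Fenos is not Karovia; base rate stands.
Additional duty on 3496.89 from Fenos: +38.7%. Applied ad valorem rate: 11% + 38.7% = 49.7%.
Duty = $7,800.66 × 49.7% = $3,876.93.
Line 3 (3959.83, Karovia, 3,912 liters, $147,482.40):
Base rate for 3959.83 is 30.5%.
Origin Karovia qualifies under the Karoria–Karovia agreement and 3959.83 is covered: preferential rate Free applies instead.
The additional-duty order on 3959.83 targets Fenos, not Karovia; it does not apply.
Duty = $147,482.40 × 0% = $0.00.
Total = $161,337.55 + $3,876.93 + $0.00 = $165,214.48.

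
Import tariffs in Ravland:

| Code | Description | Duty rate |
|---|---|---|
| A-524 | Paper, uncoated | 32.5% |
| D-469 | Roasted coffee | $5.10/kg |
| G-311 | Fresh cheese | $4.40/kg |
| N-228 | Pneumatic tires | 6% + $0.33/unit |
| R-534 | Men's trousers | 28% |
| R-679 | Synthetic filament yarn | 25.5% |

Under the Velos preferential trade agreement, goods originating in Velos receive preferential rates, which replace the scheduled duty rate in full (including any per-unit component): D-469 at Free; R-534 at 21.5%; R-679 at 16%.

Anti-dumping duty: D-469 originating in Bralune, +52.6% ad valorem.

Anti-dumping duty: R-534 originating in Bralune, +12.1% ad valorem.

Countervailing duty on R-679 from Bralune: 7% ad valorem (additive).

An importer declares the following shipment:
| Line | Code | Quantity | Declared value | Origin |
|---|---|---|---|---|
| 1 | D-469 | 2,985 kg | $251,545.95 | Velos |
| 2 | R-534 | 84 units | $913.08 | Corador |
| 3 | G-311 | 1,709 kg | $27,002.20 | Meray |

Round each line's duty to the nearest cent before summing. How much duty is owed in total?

Line 1 (D-469, Velos, 2,985 kg, $251,545.95):
Base rate for D-469 is $5.10/kg.
Origin Velos qualifies under the Ravland–Velos agreement and D-469 is covered: preferential rate Free applies instead.
The additional-duty order on D-469 targets Bralune, not Velos; it does not apply.
Duty = $251,545.95 × 0% = $0.00.
Line 2 (R-534, Corador, 84 units, $913.08):
Base rate for R-534 is 28%.
R-534 has an FTA preferential rate, but origin Corador is not Velos; base rate stands.
The additional-duty order on R-534 targets Bralune, not Corador; it does not apply.
Duty = $913.08 × 28% = $255.66.
Line 3 (G-311, Meray, 1,709 kg, $27,002.20):
Base rate for G-311 is $4.40/kg.
Duty = 1,709 × $4.40 = $7,519.60.
Total = $0.00 + $255.66 + $7,519.60 = $7,775.26.

$7,775.26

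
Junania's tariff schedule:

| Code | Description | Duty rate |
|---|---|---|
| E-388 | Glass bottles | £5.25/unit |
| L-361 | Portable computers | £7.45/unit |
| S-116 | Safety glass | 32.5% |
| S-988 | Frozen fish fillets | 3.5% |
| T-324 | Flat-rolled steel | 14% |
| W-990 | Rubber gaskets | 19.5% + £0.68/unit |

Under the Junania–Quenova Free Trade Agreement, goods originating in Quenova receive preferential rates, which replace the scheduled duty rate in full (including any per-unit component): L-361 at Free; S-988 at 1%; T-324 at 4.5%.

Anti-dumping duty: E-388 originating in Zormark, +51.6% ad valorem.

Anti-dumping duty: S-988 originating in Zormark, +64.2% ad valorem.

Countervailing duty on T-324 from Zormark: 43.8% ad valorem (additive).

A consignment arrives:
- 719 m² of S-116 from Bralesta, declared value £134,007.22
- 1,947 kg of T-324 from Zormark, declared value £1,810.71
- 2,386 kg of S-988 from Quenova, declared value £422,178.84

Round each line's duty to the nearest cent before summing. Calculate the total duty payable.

Line 1 (S-116, Bralesta, 719 m², £134,007.22):
Base rate for S-116 is 32.5%.
Duty = £134,007.22 × 32.5% = £43,552.35.
Line 2 (T-324, Zormark, 1,947 kg, £1,810.71):
Base rate for T-324 is 14%.
T-324 has an FTA preferential rate, but origin Zormark is not Quenova; base rate stands.
Additional duty on T-324 from Zormark: +43.8%. Applied ad valorem rate: 14% + 43.8% = 57.8%.
Duty = £1,810.71 × 57.8% = £1,046.59.
Line 3 (S-988, Quenova, 2,386 kg, £422,178.84):
Base rate for S-988 is 3.5%.
Origin Quenova qualifies under the Junania–Quenova agreement and S-988 is covered: preferential rate 1% applies instead.
The additional-duty order on S-988 targets Zormark, not Quenova; it does not apply.
Duty = £422,178.84 × 1% = £4,221.79.
Total = £43,552.35 + £1,046.59 + £4,221.79 = £48,820.73.

£48,820.73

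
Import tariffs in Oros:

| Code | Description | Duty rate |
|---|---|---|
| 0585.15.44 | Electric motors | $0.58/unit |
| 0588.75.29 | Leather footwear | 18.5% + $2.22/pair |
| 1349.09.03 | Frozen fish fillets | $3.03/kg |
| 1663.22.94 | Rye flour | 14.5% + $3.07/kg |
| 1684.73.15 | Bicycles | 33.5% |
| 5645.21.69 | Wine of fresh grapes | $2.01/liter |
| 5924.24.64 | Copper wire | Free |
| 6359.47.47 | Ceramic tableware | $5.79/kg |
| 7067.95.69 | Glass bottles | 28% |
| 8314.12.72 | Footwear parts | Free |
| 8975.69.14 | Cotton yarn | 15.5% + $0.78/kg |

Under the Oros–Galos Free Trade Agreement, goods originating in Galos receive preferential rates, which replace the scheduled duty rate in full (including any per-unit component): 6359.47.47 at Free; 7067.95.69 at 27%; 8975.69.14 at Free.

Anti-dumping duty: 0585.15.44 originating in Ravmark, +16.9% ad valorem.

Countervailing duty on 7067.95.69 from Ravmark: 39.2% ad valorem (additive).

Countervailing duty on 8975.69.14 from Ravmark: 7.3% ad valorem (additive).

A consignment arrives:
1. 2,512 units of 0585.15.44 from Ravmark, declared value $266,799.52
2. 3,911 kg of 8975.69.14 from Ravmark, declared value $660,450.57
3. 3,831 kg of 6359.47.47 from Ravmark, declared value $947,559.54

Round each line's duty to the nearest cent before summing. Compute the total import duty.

$222,360.88

Line 1 (0585.15.44, Ravmark, 2,512 units, $266,799.52):
Base rate for 0585.15.44 is $0.58/unit.
Additional duty on 0585.15.44 from Ravmark: +16.9% ad valorem. Applied ad valorem rate = 16.9%.
Duty = $266,799.52 × 16.9% + 2,512 × $0.58 = $46,546.08.
Line 2 (8975.69.14, Ravmark, 3,911 kg, $660,450.57):
Base rate for 8975.69.14 is 15.5% + $0.78/kg.
8975.69.14 has an FTA preferential rate, but origin Ravmark is not Galos; base rate stands.
Additional duty on 8975.69.14 from Ravmark: +7.3%. Applied ad valorem rate: 15.5% + 7.3% = 22.8%.
Duty = $660,450.57 × 22.8% + 3,911 × $0.78 = $153,633.31.
Line 3 (6359.47.47, Ravmark, 3,831 kg, $947,559.54):
Base rate for 6359.47.47 is $5.79/kg.
6359.47.47 has an FTA preferential rate, but origin Ravmark is not Galos; base rate stands.
Duty = 3,831 × $5.79 = $22,181.49.
Total = $46,546.08 + $153,633.31 + $22,181.49 = $222,360.88.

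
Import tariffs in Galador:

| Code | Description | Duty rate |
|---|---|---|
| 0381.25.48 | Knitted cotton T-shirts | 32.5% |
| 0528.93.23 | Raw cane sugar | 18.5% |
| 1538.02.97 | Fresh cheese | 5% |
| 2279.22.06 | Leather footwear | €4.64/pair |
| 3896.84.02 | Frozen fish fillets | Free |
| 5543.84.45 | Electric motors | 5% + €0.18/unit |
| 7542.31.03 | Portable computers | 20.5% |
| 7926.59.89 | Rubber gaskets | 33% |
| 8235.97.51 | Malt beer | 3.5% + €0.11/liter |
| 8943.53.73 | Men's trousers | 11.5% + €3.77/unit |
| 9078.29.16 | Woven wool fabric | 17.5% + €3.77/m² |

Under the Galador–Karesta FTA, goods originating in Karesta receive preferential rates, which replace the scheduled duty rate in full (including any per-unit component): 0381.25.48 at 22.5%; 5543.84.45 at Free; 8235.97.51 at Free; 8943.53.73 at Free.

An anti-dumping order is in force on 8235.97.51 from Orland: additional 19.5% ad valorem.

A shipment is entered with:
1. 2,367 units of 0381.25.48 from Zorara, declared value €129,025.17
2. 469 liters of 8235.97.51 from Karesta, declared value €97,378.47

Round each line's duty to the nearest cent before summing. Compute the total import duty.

Line 1 (0381.25.48, Zorara, 2,367 units, €129,025.17):
Base rate for 0381.25.48 is 32.5%.
0381.25.48 has an FTA preferential rate, but origin Zorara is not Karesta; base rate stands.
Duty = €129,025.17 × 32.5% = €41,933.18.
Line 2 (8235.97.51, Karesta, 469 liters, €97,378.47):
Base rate for 8235.97.51 is 3.5% + €0.11/liter.
Origin Karesta qualifies under the Galador–Karesta agreement and 8235.97.51 is covered: preferential rate Free applies instead.
The additional-duty order on 8235.97.51 targets Orland, not Karesta; it does not apply.
Duty = €97,378.47 × 0% = €0.00.
Total = €41,933.18 + €0.00 = €41,933.18.

€41,933.18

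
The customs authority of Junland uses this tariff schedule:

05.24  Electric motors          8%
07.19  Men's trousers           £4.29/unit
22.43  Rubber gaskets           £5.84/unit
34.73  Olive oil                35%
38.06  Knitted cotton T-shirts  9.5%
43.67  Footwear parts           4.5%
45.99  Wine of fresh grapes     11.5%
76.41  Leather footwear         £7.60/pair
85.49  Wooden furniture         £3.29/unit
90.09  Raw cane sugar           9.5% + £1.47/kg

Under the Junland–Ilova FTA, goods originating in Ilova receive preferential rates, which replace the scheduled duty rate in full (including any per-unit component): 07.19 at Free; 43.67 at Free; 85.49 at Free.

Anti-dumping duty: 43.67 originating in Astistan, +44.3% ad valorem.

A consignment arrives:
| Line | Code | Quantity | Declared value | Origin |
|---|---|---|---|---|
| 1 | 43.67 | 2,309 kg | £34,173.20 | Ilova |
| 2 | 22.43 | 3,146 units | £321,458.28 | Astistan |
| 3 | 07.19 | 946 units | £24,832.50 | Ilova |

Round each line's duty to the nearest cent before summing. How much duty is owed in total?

Line 1 (43.67, Ilova, 2,309 kg, £34,173.20):
Base rate for 43.67 is 4.5%.
Origin Ilova qualifies under the Junland–Ilova agreement and 43.67 is covered: preferential rate Free applies instead.
The additional-duty order on 43.67 targets Astistan, not Ilova; it does not apply.
Duty = £34,173.20 × 0% = £0.00.
Line 2 (22.43, Astistan, 3,146 units, £321,458.28):
Base rate for 22.43 is £5.84/unit.
Duty = 3,146 × £5.84 = £18,372.64.
Line 3 (07.19, Ilova, 946 units, £24,832.50):
Base rate for 07.19 is £4.29/unit.
Origin Ilova qualifies under the Junland–Ilova agreement and 07.19 is covered: preferential rate Free applies instead.
Duty = £24,832.50 × 0% = £0.00.
Total = £0.00 + £18,372.64 + £0.00 = £18,372.64.

£18,372.64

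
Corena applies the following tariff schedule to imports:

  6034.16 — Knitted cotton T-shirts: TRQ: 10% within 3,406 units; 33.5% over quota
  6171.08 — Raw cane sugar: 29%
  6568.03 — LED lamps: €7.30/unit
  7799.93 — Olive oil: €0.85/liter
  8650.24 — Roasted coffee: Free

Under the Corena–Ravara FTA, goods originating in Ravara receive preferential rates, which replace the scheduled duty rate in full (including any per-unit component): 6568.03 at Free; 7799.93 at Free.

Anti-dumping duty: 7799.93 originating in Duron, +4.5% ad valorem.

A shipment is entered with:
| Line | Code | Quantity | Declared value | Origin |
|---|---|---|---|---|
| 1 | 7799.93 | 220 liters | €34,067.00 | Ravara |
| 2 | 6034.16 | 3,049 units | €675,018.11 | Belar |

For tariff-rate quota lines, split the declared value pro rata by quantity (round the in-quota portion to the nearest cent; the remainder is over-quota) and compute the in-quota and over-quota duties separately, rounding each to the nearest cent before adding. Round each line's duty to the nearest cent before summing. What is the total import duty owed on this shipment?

€67,501.81

Line 1 (7799.93, Ravara, 220 liters, €34,067.00):
Base rate for 7799.93 is €0.85/liter.
Origin Ravara qualifies under the Corena–Ravara agreement and 7799.93 is covered: preferential rate Free applies instead.
The additional-duty order on 7799.93 targets Duron, not Ravara; it does not apply.
Duty = €34,067.00 × 0% = €0.00.
Line 2 (6034.16, Belar, 3,049 units, €675,018.11):
Code 6034.16 is under a tariff-rate quota (threshold 3,406 units). Quantity 3,049 units is within the quota, so the in-quota rate 10% applies to the full value.
Duty = €675,018.11 × 10% = €67,501.81.
Total = €0.00 + €67,501.81 = €67,501.81.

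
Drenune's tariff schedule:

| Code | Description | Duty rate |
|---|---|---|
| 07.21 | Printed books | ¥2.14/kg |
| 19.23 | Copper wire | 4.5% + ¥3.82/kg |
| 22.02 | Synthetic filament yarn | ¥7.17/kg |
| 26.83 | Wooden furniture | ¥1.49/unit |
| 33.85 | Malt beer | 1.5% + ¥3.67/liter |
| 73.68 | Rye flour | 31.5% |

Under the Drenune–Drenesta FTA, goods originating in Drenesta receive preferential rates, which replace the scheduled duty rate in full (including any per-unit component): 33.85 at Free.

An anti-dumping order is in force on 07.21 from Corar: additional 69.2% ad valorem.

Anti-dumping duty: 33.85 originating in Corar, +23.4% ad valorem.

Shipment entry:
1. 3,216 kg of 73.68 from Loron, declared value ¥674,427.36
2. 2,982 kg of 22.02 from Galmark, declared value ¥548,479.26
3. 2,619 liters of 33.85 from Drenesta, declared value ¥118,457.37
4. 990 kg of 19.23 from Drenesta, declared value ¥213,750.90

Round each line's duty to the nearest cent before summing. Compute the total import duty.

Line 1 (73.68, Loron, 3,216 kg, ¥674,427.36):
Base rate for 73.68 is 31.5%.
Duty = ¥674,427.36 × 31.5% = ¥212,444.62.
Line 2 (22.02, Galmark, 2,982 kg, ¥548,479.26):
Base rate for 22.02 is ¥7.17/kg.
Duty = 2,982 × ¥7.17 = ¥21,380.94.
Line 3 (33.85, Drenesta, 2,619 liters, ¥118,457.37):
Base rate for 33.85 is 1.5% + ¥3.67/liter.
Origin Drenesta qualifies under the Drenune–Drenesta agreement and 33.85 is covered: preferential rate Free applies instead.
The additional-duty order on 33.85 targets Corar, not Drenesta; it does not apply.
Duty = ¥118,457.37 × 0% = ¥0.00.
Line 4 (19.23, Drenesta, 990 kg, ¥213,750.90):
Base rate for 19.23 is 4.5% + ¥3.82/kg.
Origin Drenesta is the FTA partner but 19.23 is not on the preference list; base rate stands.
Duty = ¥213,750.90 × 4.5% + 990 × ¥3.82 = ¥13,400.59.
Total = ¥212,444.62 + ¥21,380.94 + ¥0.00 + ¥13,400.59 = ¥247,226.15.

¥247,226.15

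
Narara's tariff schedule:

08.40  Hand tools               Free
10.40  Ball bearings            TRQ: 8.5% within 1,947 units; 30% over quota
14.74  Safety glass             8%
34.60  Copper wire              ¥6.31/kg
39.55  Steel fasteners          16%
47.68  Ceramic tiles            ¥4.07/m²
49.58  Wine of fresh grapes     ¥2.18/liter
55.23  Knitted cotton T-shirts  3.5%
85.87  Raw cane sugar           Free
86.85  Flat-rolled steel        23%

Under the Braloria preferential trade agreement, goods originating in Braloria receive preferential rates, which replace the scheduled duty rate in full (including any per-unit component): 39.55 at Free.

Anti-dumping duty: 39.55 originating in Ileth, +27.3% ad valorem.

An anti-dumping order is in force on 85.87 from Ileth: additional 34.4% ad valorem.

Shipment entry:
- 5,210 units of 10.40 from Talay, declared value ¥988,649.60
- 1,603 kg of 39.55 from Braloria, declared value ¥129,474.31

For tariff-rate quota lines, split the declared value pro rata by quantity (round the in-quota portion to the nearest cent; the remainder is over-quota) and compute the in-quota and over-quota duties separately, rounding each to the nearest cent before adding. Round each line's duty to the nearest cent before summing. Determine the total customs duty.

¥217,160.39

Line 1 (10.40, Talay, 5,210 units, ¥988,649.60):
Code 10.40 is under a tariff-rate quota (threshold 1,947 units). In-quota: 1,947 units at 8.5%; over-quota: 3,263 units at 30%.
Pro-rata value split: in-quota = ¥988,649.60 × 1,947/5,210 = ¥369,462.72; over-quota = ¥988,649.60 − ¥369,462.72 = ¥619,186.88.
In-quota duty = ¥369,462.72 × 8.5% = ¥31,404.33. Over-quota duty = ¥619,186.88 × 30% = ¥185,756.06.
Line duty = ¥31,404.33 + ¥185,756.06 = ¥217,160.39.
Line 2 (39.55, Braloria, 1,603 kg, ¥129,474.31):
Base rate for 39.55 is 16%.
Origin Braloria qualifies under the Narara–Braloria agreement and 39.55 is covered: preferential rate Free applies instead.
The additional-duty order on 39.55 targets Ileth, not Braloria; it does not apply.
Duty = ¥129,474.31 × 0% = ¥0.00.
Total = ¥217,160.39 + ¥0.00 = ¥217,160.39.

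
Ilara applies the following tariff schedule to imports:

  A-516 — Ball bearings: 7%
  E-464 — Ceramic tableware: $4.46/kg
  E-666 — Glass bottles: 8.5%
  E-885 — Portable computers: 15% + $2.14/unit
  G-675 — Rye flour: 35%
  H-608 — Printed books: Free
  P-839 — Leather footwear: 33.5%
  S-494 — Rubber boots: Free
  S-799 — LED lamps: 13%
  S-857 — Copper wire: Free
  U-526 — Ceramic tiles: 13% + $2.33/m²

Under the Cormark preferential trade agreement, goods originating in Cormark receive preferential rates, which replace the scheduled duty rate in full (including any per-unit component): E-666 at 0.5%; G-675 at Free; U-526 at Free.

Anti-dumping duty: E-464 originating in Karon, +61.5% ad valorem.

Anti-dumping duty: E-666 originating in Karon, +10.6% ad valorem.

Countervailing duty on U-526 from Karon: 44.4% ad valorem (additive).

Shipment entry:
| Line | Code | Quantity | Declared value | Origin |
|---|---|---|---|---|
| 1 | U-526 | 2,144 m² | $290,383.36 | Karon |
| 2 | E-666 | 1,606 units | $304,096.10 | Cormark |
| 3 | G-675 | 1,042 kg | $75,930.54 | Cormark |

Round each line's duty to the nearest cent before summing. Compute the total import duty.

Line 1 (U-526, Karon, 2,144 m², $290,383.36):
Base rate for U-526 is 13% + $2.33/m².
U-526 has an FTA preferential rate, but origin Karon is not Cormark; base rate stands.
Additional duty on U-526 from Karon: +44.4%. Applied ad valorem rate: 13% + 44.4% = 57.4%.
Duty = $290,383.36 × 57.4% + 2,144 × $2.33 = $171,675.57.
Line 2 (E-666, Cormark, 1,606 units, $304,096.10):
Base rate for E-666 is 8.5%.
Origin Cormark qualifies under the Ilara–Cormark agreement and E-666 is covered: preferential rate 0.5% applies instead.
The additional-duty order on E-666 targets Karon, not Cormark; it does not apply.
Duty = $304,096.10 × 0.5% = $1,520.48.
Line 3 (G-675, Cormark, 1,042 kg, $75,930.54):
Base rate for G-675 is 35%.
Origin Cormark qualifies under the Ilara–Cormark agreement and G-675 is covered: preferential rate Free applies instead.
Duty = $75,930.54 × 0% = $0.00.
Total = $171,675.57 + $1,520.48 + $0.00 = $173,196.05.

$173,196.05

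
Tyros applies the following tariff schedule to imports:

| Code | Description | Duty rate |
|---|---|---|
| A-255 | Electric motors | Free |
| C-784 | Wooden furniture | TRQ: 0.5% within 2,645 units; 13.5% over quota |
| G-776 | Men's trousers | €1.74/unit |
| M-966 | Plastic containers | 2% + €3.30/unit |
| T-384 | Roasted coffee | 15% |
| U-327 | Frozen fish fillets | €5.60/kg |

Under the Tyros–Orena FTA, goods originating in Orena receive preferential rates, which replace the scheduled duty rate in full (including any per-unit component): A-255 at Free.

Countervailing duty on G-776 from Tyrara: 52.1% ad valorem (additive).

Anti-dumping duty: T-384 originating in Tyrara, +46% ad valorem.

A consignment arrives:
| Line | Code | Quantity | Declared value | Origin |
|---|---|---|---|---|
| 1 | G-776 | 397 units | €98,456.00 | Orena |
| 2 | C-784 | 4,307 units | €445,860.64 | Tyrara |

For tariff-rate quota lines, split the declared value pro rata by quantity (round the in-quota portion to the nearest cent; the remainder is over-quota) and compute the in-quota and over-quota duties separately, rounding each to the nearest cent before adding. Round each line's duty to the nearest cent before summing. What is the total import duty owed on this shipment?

€25,286.61

Line 1 (G-776, Orena, 397 units, €98,456.00):
Base rate for G-776 is €1.74/unit.
Origin Orena is the FTA partner but G-776 is not on the preference list; base rate stands.
The additional-duty order on G-776 targets Tyrara, not Orena; it does not apply.
Duty = 397 × €1.74 = €690.78.
Line 2 (C-784, Tyrara, 4,307 units, €445,860.64):
Code C-784 is under a tariff-rate quota (threshold 2,645 units). In-quota: 2,645 units at 0.5%; over-quota: 1,662 units at 13.5%.
Pro-rata value split: in-quota = €445,860.64 × 2,645/4,307 = €273,810.40; over-quota = €445,860.64 − €273,810.40 = €172,050.24.
In-quota duty = €273,810.40 × 0.5% = €1,369.05. Over-quota duty = €172,050.24 × 13.5% = €23,226.78.
Line duty = €1,369.05 + €23,226.78 = €24,595.83.
Total = €690.78 + €24,595.83 = €25,286.61.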